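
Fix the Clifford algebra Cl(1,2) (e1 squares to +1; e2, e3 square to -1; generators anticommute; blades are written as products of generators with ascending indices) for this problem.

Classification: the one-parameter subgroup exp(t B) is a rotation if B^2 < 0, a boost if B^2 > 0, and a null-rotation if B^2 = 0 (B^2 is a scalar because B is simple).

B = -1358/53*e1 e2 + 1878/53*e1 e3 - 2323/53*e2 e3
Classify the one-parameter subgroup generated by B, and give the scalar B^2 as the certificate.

B^2 term by term: the squares give (-1358/53)^2*(e1 e2)^2 + (1878/53)^2*(e1 e3)^2 + (-2323/53)^2*(e2 e3)^2 = 1844164/2809*(+1) + 3526884/2809*(+1) + 5396329/2809*(-1) = -9 (each basis 2-blade squares to minus the product of its generators' squares); cross terms between blades sharing an index anticommute and cancel. So B^2 = -9.
Answer: rotation, certificate B^2 = -9. Check the certificate: B^2 = -9, and that sign is decisive whatever form B takes.


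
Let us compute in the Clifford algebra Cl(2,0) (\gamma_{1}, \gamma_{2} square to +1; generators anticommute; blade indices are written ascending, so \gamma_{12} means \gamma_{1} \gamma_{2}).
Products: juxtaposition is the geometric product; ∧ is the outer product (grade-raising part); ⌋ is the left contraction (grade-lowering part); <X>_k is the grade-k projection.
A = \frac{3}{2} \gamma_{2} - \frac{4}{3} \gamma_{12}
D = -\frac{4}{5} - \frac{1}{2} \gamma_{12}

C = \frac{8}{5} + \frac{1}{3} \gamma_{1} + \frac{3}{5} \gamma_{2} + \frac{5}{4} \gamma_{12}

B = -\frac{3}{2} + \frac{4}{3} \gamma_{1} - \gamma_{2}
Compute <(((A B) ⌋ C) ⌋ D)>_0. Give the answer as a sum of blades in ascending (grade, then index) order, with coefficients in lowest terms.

step 1: -\frac{3}{2} + \frac{4}{3} \gamma_{1} - \frac{17}{36} \gamma_{2}
step 2: -\frac{403}{180} + \frac{13}{144} \gamma_{1} + \frac{23}{30} \gamma_{2} - \frac{15}{8} \gamma_{12}
step 3: \frac{3073}{3600} + \frac{23}{60} \gamma_{1} - \frac{13}{288} \gamma_{2} + \frac{403}{360} \gamma_{12}
step 4: \frac{3073}{3600}
Answer: \frac{3073}{3600}


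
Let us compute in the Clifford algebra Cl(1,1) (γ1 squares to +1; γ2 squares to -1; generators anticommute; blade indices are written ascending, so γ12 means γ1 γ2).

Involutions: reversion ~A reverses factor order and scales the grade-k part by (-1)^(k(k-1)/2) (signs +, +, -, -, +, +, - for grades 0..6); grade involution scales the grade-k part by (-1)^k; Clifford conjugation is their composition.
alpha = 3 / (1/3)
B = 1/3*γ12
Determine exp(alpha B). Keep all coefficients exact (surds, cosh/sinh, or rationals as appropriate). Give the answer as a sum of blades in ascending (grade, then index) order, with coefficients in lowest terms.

B^2 = (1/3)^2*(γ12)^2 = 1/9*(+1) = 1/9 (a basis 2-blade squares to minus the product of its generators' squares).
B^2 = 1/9 — the series telescopes hyperbolically here: l = 1/3, alpha*l = 3, so exp(alpha B) = cosh(3) + (sinh(3)/(1/3))*B = cosh(3) + (3*sinh(3))*B.
Answer: cosh(3) + sinh(3)*γ12


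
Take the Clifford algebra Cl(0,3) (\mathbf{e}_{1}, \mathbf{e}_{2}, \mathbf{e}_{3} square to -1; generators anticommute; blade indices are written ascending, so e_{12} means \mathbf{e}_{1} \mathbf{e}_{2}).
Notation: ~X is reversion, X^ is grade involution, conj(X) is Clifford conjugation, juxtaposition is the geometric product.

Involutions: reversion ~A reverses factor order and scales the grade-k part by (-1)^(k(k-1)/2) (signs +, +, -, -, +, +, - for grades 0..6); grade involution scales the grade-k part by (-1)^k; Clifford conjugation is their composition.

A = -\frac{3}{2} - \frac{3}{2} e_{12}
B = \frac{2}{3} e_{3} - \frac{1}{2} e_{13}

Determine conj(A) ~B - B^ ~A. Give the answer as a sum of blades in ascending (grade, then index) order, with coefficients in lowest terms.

first term: -e_{3} - \frac{3}{4} e_{13} + \frac{3}{4} e_{23} + e_{123}
second term: e_{3} + \frac{3}{4} e_{13} + \frac{3}{4} e_{23} - e_{123}
Answer: -2 e_{3} - \frac{3}{2} e_{13} + 2 e_{123}


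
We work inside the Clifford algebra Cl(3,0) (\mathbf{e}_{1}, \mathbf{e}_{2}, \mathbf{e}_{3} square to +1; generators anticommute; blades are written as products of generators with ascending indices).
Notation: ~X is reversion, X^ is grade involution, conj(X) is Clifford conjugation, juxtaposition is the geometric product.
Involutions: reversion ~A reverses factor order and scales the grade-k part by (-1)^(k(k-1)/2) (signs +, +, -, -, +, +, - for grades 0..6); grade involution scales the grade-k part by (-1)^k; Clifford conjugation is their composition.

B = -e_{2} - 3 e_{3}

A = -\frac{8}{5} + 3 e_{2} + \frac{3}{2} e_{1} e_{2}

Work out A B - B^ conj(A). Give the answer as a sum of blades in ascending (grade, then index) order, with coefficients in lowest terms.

first term: -3 - \frac{3}{2} e_{1} + \frac{8}{5} e_{2} + \frac{24}{5} e_{3} - 9 e_{2} e_{3} - \frac{9}{2} e_{1} e_{2} e_{3}
second term: -3 + \frac{3}{2} e_{1} - \frac{8}{5} e_{2} - \frac{24}{5} e_{3} + 9 e_{2} e_{3} - \frac{9}{2} e_{1} e_{2} e_{3}
Answer: -3 e_{1} + \frac{16}{5} e_{2} + \frac{48}{5} e_{3} - 18 e_{2} e_{3}


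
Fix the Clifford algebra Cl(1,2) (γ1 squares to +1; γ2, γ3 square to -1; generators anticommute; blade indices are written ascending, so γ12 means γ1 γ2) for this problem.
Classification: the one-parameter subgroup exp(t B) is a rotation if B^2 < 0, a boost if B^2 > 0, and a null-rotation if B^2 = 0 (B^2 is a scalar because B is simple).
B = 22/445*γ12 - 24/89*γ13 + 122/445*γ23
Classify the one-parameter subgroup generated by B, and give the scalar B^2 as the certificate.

B^2 term by term: the squares give (22/445)^2*(γ12)^2 + (-24/89)^2*(γ13)^2 + (122/445)^2*(γ23)^2 = 484/198025*(+1) + 576/7921*(+1) + 14884/198025*(-1) = 0 (each basis 2-blade squares to minus the product of its generators' squares); cross terms between blades sharing an index anticommute and cancel. So B^2 = 0.
Answer: null-rotation, certificate B^2 = 0. No conjugation can change B^2 = 0; the sign gives the class.


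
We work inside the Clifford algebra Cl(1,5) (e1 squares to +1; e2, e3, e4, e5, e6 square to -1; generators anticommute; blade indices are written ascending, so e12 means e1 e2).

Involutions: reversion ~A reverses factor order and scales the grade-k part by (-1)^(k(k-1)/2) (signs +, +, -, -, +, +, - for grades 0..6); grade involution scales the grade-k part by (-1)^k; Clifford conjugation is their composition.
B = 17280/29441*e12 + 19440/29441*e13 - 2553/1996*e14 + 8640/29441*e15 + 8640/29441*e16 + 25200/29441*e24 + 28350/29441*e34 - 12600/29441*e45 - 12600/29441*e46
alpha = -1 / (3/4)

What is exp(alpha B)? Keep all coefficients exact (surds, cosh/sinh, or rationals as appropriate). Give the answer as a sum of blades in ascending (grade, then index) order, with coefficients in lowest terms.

B^2 term by term: the squares give (17280/29441)^2*(e12)^2 + (19440/29441)^2*(e13)^2 + (-2553/1996)^2*(e14)^2 + (8640/29441)^2*(e15)^2 + (8640/29441)^2*(e16)^2 + (25200/29441)^2*(e24)^2 + (28350/29441)^2*(e34)^2 + (-12600/29441)^2*(e45)^2 + (-12600/29441)^2*(e46)^2 = 298598400/866772481*(+1) + 377913600/866772481*(+1) + 6517809/3984016*(+1) + 74649600/866772481*(+1) + 74649600/866772481*(+1) + 635040000/866772481*(-1) + 803722500/866772481*(-1) + 158760000/866772481*(-1) + 158760000/866772481*(-1) = 9/16 (each basis 2-blade squares to minus the product of its generators' squares); cross terms between blades sharing an index anticommute and cancel; the commuting (index-disjoint) pairs give grade-4 terms 2*c*c'*(blade product), which cancel blade by blade — e1234: 979776000/866772481 - 979776000/866772481 = 0; e1245: -435456000/866772481 + 435456000/866772481 = 0; e1246: -435456000/866772481 + 435456000/866772481 = 0; e1345: -489888000/866772481 + 489888000/866772481 = 0; e1346: -489888000/866772481 + 489888000/866772481 = 0; e1456: 217728000/866772481 - 217728000/866772481 = 0 — confirming B is simple. So B^2 = 9/16.
B^2 = 9/16 — since the square is positive, the closed form is hyperbolic: l = 3/4, alpha*l = -1, so exp(alpha B) = cosh(-1) + (sinh(-1)/(3/4))*B = cosh(1) + (-4*sinh(1)/3)*B.
Answer: cosh(1) - 23040*sinh(1)/29441*e12 - 25920*sinh(1)/29441*e13 + 851*sinh(1)/499*e14 - 11520*sinh(1)/29441*e15 - 11520*sinh(1)/29441*e16 - 33600*sinh(1)/29441*e24 - 37800*sinh(1)/29441*e34 + 16800*sinh(1)/29441*e45 + 16800*sinh(1)/29441*e46


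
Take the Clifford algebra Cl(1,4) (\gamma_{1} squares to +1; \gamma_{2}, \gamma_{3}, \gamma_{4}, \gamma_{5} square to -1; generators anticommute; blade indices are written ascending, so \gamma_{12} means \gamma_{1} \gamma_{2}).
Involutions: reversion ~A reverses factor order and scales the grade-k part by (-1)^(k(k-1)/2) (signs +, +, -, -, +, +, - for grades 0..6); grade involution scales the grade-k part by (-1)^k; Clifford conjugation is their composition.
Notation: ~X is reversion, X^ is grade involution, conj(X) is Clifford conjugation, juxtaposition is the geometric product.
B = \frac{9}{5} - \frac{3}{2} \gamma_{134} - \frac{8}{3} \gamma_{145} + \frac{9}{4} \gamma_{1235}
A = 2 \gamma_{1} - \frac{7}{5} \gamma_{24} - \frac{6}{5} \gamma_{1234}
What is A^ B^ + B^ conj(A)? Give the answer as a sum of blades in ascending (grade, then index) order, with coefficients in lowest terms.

first term: -\frac{18}{5} \gamma_{1} - \frac{9}{5} \gamma_{2} - \frac{63}{25} \gamma_{24} - 3 \gamma_{34} - \frac{241}{30} \gamma_{45} - \frac{21}{10} \gamma_{123} + \frac{56}{15} \gamma_{125} - \frac{77}{10} \gamma_{235} - \frac{54}{25} \gamma_{1234} + \frac{63}{20} \gamma_{1345}
second term: -\frac{18}{5} \gamma_{1} + \frac{9}{5} \gamma_{2} + \frac{63}{25} \gamma_{24} - 3 \gamma_{34} - \frac{79}{30} \gamma_{45} - \frac{21}{10} \gamma_{123} + \frac{56}{15} \gamma_{125} + \frac{13}{10} \gamma_{235} - \frac{54}{25} \gamma_{1234} + \frac{63}{20} \gamma_{1345}
Answer: -\frac{36}{5} \gamma_{1} - 6 \gamma_{34} - \frac{32}{3} \gamma_{45} - \frac{21}{5} \gamma_{123} + \frac{112}{15} \gamma_{125} - \frac{32}{5} \gamma_{235} - \frac{108}{25} \gamma_{1234} + \frac{63}{10} \gamma_{1345}


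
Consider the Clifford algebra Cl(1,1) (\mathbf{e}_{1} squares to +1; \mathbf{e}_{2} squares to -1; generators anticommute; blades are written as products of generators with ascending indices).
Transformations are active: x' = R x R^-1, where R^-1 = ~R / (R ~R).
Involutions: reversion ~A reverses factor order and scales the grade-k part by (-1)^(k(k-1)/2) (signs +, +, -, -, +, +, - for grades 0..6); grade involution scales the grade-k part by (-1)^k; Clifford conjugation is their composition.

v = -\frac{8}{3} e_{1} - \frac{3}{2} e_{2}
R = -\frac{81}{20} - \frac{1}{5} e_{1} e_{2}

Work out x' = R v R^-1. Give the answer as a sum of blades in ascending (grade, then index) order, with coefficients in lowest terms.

~R = -\frac{81}{20} + \frac{1}{5} e_{1} e_{2}, and R ~R = \frac{1309}{80}, so R^-1 = ~R / (\frac{1309}{80}).
R v = \frac{21}{2} e_{1} + \frac{133}{24} e_{2}
Answer: -\frac{1420}{561} e_{1} - \frac{465}{374} e_{2}


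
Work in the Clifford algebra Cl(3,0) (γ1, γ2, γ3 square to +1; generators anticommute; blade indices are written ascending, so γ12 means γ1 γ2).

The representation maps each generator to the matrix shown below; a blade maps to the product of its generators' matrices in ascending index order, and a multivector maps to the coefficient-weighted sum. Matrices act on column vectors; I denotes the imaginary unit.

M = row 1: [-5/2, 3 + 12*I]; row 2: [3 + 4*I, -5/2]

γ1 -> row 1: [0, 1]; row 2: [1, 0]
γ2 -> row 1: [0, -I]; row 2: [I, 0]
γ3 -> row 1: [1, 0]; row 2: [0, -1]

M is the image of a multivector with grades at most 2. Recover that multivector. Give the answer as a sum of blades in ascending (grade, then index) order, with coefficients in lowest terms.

Method: 1, rho(γ1), rho(γ2), rho(γ3) form a trace-orthogonal basis of the 2x2 complex matrices (tr(X Y) = 2 if X = Y, else 0), so M = m0*1 + m1*rho(γ1) + m2*rho(γ2) + m3*rho(γ3) with m0 = tr(M)/2 = -5/2, m1 = tr(M rho(γ1))/2 = 3 + 8*I, m2 = tr(M rho(γ2))/2 = -4, m3 = tr(M rho(γ3))/2 = 0.
Multiplying table entries, the bivector images are rho(γ12) = I*rho(γ3), rho(γ13) = -I*rho(γ2), rho(γ23) = I*rho(γ1); with real blade coefficients the real parts of m0..m3 are the coefficients of 1, γ1, γ2, γ3 and the imaginary parts give the bivectors (γ23: Im m1, γ13: -Im m2, γ12: Im m3).
Answer: -5/2 + 3*γ1 - 4*γ2 + 8*γ23


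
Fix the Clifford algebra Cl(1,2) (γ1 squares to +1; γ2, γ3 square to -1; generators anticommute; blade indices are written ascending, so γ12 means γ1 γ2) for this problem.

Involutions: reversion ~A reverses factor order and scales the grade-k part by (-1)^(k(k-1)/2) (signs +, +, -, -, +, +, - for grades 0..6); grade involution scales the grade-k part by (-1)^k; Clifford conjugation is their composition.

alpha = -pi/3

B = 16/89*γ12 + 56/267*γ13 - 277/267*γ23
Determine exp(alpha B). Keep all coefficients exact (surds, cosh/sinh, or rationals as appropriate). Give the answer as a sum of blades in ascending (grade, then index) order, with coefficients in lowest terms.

B^2 term by term: the squares give (16/89)^2*(γ12)^2 + (56/267)^2*(γ13)^2 + (-277/267)^2*(γ23)^2 = 256/7921*(+1) + 3136/71289*(+1) + 76729/71289*(-1) = -1 (each basis 2-blade squares to minus the product of its generators' squares); cross terms between blades sharing an index anticommute and cancel. So B^2 = -1.
B^2 = -1 — circular case — the even/odd split gives cos and sin: l = 1, alpha*l = -pi/3, so exp(alpha B) = cos(-pi/3) + (sin(-pi/3)/1)*B = 1/2 + (-sqrt(3)/2)*B.
Answer: 1/2 - 8*sqrt(3)/89*γ12 - 28*sqrt(3)/267*γ13 + 277*sqrt(3)/534*γ23


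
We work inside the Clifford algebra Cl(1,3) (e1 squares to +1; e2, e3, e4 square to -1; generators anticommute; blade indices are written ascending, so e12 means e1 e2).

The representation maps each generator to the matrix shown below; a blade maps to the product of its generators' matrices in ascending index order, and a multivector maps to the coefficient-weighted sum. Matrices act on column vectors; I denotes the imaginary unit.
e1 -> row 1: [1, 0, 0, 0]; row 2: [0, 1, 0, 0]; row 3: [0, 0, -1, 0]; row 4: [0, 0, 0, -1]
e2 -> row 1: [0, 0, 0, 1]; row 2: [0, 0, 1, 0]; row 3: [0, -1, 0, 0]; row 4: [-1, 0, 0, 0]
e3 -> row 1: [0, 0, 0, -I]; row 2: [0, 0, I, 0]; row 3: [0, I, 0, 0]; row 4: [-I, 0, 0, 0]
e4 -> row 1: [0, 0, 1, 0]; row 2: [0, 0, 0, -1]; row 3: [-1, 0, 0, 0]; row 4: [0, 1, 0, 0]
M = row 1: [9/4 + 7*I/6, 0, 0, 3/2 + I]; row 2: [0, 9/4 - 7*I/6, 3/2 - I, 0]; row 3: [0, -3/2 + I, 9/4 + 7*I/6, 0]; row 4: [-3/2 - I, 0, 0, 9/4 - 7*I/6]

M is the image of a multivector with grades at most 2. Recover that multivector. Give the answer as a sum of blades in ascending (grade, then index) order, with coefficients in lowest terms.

Method: the blade images are trace-orthogonal — tr(rho(e_A) rho(e_B)^-1) = 4 if A = B and 0 otherwise — and rho(e_A)^-1 = (e_A)^2 * rho(e_A) with (e_A)^2 = +1 or -1, so the coefficient of e_A in the preimage is (e_A)^2 * tr(M rho(e_A))/4.
Nonzero projections over blades of grade <= 2: 1: (1)^2 = +1, tr(M 1) = 9, coefficient 9/4; e2: (e2)^2 = -1, tr(M rho(e2)) = -6, coefficient 3/2; e13: (e13)^2 = +1, tr(M rho(e13)) = -4, coefficient -1; e23: (e23)^2 = -1, tr(M rho(e23)) = 14/3, coefficient -7/6. Every other blade of grade <= 2 projects to 0.
Answer: 9/4 + 3/2*e2 - e13 - 7/6*e23


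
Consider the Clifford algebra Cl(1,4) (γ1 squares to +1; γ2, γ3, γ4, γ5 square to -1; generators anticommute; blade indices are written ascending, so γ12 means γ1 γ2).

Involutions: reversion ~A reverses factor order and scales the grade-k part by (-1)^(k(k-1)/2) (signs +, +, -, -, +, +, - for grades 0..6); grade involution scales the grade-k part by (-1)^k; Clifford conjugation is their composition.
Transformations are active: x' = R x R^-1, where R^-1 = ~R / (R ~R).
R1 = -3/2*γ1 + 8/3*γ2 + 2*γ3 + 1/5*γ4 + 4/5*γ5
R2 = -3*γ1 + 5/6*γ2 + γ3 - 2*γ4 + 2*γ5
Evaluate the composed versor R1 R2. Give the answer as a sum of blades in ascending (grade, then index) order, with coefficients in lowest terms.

Distribute over the terms of R1 (each basis-blade product reordered to ascending indices, repeated generators contracted through their squares):
(-3/2*γ1) R2 = 9/2 - 5/4*γ12 - 3/2*γ13 + 3*γ14 - 3*γ15
(8/3*γ2) R2 = -20/9 + 8*γ12 + 8/3*γ23 - 16/3*γ24 + 16/3*γ25
(2*γ3) R2 = -2 + 6*γ13 - 5/3*γ23 - 4*γ34 + 4*γ35
(1/5*γ4) R2 = 2/5 + 3/5*γ14 - 1/6*γ24 - 1/5*γ34 + 2/5*γ45
(4/5*γ5) R2 = -8/5 + 12/5*γ15 - 2/3*γ25 - 4/5*γ35 + 8/5*γ45
Summing the partial products and collecting blades:
Answer: -83/90 + 27/4*γ12 + 9/2*γ13 + 18/5*γ14 - 3/5*γ15 + γ23 - 11/2*γ24 + 14/3*γ25 - 21/5*γ34 + 16/5*γ35 + 2*γ45


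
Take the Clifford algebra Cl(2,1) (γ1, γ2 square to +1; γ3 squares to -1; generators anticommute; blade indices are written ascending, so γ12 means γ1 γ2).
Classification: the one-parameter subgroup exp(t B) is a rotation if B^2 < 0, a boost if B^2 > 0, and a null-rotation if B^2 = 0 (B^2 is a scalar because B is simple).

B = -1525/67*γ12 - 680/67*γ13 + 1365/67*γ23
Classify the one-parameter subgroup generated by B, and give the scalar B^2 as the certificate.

B^2 term by term: the squares give (-1525/67)^2*(γ12)^2 + (-680/67)^2*(γ13)^2 + (1365/67)^2*(γ23)^2 = 2325625/4489*(-1) + 462400/4489*(+1) + 1863225/4489*(+1) = 0 (each basis 2-blade squares to minus the product of its generators' squares); cross terms between blades sharing an index anticommute and cancel. So B^2 = 0.
Answer: null-rotation, certificate B^2 = 0. Certificate logic: 0 is a conjugation-invariant scalar, so its sign fixes rotation versus boost versus null-rotation outright.


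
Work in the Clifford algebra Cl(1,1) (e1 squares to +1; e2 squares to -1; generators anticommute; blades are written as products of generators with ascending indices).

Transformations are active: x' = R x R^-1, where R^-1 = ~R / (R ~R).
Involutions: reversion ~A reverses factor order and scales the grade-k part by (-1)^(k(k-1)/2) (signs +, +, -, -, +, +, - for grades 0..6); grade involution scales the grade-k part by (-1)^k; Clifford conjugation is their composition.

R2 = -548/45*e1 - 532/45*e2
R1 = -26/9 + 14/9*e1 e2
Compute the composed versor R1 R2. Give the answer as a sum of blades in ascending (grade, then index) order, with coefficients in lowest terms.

Distribute over the terms of R1 (each basis-blade product reordered to ascending indices, repeated generators contracted through their squares):
(-26/9) R2 = 14248/405*e1 + 13832/405*e2
(14/9*e1 e2) R2 = 7448/405*e1 + 7672/405*e2
Summing the partial products and collecting blades:
Answer: 7232/135*e1 + 7168/135*e2


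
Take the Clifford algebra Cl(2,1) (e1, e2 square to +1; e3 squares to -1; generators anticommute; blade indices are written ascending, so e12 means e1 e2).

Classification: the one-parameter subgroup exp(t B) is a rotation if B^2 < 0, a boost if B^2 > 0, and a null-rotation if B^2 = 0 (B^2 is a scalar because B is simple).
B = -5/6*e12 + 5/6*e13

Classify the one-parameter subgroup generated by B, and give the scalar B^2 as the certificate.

B^2 term by term: the squares give (-5/6)^2*(e12)^2 + (5/6)^2*(e13)^2 = 25/36*(-1) + 25/36*(+1) = 0 (each basis 2-blade squares to minus the product of its generators' squares); cross terms between blades sharing an index anticommute and cancel. So B^2 = 0.
Answer: null-rotation, certificate B^2 = 0. The class reads off the invariant scalar 0 directly.


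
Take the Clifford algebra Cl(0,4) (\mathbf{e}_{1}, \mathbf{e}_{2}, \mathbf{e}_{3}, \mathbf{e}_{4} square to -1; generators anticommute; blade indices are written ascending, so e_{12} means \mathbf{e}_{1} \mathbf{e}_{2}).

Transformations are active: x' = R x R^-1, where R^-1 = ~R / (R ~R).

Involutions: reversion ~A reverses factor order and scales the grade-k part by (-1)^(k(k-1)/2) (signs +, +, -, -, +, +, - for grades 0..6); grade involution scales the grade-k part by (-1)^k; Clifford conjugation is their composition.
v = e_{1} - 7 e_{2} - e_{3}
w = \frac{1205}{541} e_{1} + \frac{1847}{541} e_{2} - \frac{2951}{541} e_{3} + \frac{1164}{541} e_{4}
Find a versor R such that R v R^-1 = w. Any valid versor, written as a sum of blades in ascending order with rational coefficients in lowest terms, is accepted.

Reasoning: v^2 = w^2 = -51 since conjugation preserves the quadratic form; R = v + w = \frac{1746}{541} e_{1} - \frac{1940}{541} e_{2} - \frac{3492}{541} e_{3} + \frac{1164}{541} e_{4} is then valid when invertible, keeping its own part and reversing (v - w)/2.
Answer: \frac{1746}{541} e_{1} - \frac{1940}{541} e_{2} - \frac{3492}{541} e_{3} + \frac{1164}{541} e_{4}


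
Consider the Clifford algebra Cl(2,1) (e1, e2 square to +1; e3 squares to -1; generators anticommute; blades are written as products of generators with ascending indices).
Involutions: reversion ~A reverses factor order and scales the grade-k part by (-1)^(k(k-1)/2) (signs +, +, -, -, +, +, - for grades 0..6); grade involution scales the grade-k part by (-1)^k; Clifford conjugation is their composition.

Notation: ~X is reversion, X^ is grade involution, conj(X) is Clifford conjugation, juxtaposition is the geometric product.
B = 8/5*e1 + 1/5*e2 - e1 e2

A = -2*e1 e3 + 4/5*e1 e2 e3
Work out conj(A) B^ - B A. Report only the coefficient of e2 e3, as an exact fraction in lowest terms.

first term: 4*e3 + 4/25*e1 e3 - 82/25*e2 e3 + 2/5*e1 e2 e3
second term: -12/5*e3 - 4/25*e1 e3 - 18/25*e2 e3 + 2/5*e1 e2 e3
Answer: -64/25


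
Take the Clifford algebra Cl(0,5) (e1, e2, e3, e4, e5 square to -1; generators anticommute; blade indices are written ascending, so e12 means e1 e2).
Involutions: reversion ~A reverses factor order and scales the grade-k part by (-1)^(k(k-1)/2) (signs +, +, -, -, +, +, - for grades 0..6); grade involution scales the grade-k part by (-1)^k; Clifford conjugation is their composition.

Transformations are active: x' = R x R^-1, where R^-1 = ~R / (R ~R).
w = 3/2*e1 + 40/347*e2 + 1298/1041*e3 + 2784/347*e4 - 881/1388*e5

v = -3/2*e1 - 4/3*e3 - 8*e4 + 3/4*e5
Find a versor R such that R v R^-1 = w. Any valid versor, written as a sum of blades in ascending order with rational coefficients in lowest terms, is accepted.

Construction: equal norms (both -9877/144) license R = v + w = 40/347*e2 - 30/347*e3 + 8/347*e4 + 40/347*e5 — nothing changes along that direction, while (v - w)/2 changes sign, so v maps onto w.
Answer: 40/347*e2 - 30/347*e3 + 8/347*e4 + 40/347*e5


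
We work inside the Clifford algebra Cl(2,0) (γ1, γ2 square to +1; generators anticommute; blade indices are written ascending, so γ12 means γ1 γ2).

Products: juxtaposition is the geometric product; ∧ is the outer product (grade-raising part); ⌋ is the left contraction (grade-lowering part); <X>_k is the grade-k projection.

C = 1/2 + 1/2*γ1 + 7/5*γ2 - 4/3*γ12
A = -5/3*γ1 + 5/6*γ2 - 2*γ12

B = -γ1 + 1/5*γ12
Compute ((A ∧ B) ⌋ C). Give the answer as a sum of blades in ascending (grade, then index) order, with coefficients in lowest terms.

step 1: 5/6*γ12
step 2: 10/9
Answer: 10/9


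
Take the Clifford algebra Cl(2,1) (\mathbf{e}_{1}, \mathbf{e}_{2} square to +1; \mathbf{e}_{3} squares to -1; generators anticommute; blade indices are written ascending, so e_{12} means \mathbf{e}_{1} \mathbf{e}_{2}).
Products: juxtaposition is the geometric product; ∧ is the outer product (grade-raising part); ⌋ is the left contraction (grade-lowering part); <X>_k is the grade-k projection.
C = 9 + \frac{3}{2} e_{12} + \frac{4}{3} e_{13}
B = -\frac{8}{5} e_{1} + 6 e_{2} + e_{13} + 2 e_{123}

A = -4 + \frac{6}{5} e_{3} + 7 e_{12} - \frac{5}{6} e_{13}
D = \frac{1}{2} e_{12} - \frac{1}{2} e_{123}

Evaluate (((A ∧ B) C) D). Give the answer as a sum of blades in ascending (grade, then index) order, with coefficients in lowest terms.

step 1: \frac{32}{5} e_{1} - 24 e_{2} - \frac{52}{25} e_{13} - \frac{36}{5} e_{23} - 3 e_{123}
step 2: -\frac{208}{75} + \frac{468}{5} e_{1} - \frac{1012}{5} e_{2} + \frac{391}{30} e_{3} + \frac{48}{5} e_{12} - \frac{198}{25} e_{13} - \frac{1698}{25} e_{23} + 5 e_{123}
step 3: -\frac{73}{10} + \frac{3379}{25} e_{1} + \frac{1071}{25} e_{2} + \frac{23}{10} e_{3} + \frac{513}{100} e_{12} - \frac{1681}{25} e_{13} - \frac{1269}{25} e_{23} + \frac{2371}{300} e_{123}
Answer: -\frac{73}{10} + \frac{3379}{25} e_{1} + \frac{1071}{25} e_{2} + \frac{23}{10} e_{3} + \frac{513}{100} e_{12} - \frac{1681}{25} e_{13} - \frac{1269}{25} e_{23} + \frac{2371}{300} e_{123}


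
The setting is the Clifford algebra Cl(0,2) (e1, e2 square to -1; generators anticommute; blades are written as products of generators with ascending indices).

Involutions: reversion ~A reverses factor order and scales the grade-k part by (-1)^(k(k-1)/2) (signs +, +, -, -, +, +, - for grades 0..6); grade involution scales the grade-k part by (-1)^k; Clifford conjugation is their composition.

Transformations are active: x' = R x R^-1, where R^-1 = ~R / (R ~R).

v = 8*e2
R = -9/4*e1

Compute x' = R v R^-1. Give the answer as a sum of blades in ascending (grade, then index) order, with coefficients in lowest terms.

~R = -9/4*e1, and R ~R = -81/16, so R^-1 = ~R / (-81/16).
R v = -18*e1 e2
Answer: -8*e2


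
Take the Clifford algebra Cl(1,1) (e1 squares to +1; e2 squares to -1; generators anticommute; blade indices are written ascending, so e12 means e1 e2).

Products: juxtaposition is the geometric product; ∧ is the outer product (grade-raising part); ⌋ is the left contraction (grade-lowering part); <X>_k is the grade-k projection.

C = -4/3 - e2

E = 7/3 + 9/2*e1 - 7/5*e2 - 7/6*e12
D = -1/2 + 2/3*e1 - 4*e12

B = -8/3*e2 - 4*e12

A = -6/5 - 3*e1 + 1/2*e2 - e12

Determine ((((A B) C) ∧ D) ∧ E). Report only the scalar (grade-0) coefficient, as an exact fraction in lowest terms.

step 1: 16/3 - 14/3*e1 + 76/5*e2 + 64/5*e12
step 2: 364/45 + 856/45*e1 - 128/5*e2 - 62/5*e12
step 3: -182/45 - 556/135*e1 + 64/5*e2 - 409/45*e12
step 4: -1274/135 - 11263/405*e1 + 7994/225*e2 - 46118/675*e12
Answer: -1274/135


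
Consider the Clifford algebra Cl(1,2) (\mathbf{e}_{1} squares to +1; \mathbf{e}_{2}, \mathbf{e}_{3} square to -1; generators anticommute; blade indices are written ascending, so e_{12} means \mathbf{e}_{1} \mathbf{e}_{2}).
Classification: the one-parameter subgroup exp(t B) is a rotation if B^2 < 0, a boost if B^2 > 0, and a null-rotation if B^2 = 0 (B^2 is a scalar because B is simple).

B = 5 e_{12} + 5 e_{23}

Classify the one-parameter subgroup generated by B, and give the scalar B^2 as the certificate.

B^2 term by term: the squares give (5)^2*(e_{12})^2 + (5)^2*(e_{23})^2 = 25*(+1) + 25*(-1) = 0 (each basis 2-blade squares to minus the product of its generators' squares); cross terms between blades sharing an index anticommute and cancel. So B^2 = 0.
Answer: null-rotation, certificate B^2 = 0. Key observation: B^2 = 0 is a conjugation invariant, so its sign decides the class regardless of the surface form of B.


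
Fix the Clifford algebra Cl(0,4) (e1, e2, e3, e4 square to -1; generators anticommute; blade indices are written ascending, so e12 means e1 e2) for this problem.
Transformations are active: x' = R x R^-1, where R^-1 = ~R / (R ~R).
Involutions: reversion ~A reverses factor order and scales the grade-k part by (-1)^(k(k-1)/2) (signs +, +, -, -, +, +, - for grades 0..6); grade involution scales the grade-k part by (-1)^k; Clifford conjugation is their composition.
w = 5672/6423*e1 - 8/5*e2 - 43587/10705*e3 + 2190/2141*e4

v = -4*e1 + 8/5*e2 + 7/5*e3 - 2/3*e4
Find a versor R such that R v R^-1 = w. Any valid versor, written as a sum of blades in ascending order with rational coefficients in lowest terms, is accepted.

Sketch: the shared square -4717/225 makes R = v + w = -20020/6423*e1 - 5720/2141*e3 + 2288/6423*e4 the natural versor; its sandwich fixes that direction, negates (v - w)/2, and sends v to w.
Answer: -20020/6423*e1 - 5720/2141*e3 + 2288/6423*e4


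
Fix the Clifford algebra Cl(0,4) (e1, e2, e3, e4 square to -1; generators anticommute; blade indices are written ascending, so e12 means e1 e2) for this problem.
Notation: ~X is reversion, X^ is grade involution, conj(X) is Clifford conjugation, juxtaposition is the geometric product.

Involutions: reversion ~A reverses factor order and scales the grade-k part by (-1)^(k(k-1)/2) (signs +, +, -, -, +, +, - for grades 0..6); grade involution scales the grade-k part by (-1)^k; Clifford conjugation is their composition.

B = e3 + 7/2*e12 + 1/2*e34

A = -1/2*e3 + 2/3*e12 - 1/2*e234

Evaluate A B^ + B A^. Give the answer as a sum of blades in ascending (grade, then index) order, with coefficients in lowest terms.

first term: -17/6 + 1/4*e2 + 1/4*e4 + 1/2*e24 - 29/12*e123 - 7/4*e134 + 1/3*e1234
second term: -17/6 - 1/4*e2 + 1/4*e4 + 1/2*e24 + 29/12*e123 - 7/4*e134 + 1/3*e1234
Answer: -17/3 + 1/2*e4 + e24 - 7/2*e134 + 2/3*e1234


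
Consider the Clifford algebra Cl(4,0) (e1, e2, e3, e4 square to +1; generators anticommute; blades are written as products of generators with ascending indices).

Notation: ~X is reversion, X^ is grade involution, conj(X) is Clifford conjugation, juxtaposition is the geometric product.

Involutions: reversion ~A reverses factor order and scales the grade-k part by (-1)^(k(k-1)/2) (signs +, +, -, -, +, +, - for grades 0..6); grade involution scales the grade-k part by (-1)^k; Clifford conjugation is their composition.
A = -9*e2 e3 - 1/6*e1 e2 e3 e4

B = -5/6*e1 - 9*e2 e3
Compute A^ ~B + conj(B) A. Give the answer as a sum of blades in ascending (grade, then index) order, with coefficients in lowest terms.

first term: 81 + 3/2*e1 e4 + 15/2*e1 e2 e3 - 5/36*e2 e3 e4
second term: 81 + 3/2*e1 e4 - 15/2*e1 e2 e3 - 5/36*e2 e3 e4
Answer: 162 + 3*e1 e4 - 5/18*e2 e3 e4


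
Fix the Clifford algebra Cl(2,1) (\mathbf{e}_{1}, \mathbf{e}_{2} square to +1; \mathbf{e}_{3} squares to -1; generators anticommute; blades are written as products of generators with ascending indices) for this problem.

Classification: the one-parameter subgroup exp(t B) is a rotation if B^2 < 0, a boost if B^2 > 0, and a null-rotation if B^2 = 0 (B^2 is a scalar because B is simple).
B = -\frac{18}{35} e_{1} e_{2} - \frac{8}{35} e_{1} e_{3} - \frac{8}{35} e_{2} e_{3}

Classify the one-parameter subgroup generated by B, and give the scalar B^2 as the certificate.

B^2 term by term: the squares give (-\frac{18}{35})^2*(e_{1} e_{2})^2 + (-\frac{8}{35})^2*(e_{1} e_{3})^2 + (-\frac{8}{35})^2*(e_{2} e_{3})^2 = \frac{324}{1225}*(-1) + \frac{64}{1225}*(+1) + \frac{64}{1225}*(+1) = -\frac{4}{25} (each basis 2-blade squares to minus the product of its generators' squares); cross terms between blades sharing an index anticommute and cancel. So B^2 = -\frac{4}{25}.
Answer: rotation, certificate B^2 = -\frac{4}{25}. One invariant decides it: the square -\frac{4}{25} survives every conjugation, and its sign is exactly the classification.


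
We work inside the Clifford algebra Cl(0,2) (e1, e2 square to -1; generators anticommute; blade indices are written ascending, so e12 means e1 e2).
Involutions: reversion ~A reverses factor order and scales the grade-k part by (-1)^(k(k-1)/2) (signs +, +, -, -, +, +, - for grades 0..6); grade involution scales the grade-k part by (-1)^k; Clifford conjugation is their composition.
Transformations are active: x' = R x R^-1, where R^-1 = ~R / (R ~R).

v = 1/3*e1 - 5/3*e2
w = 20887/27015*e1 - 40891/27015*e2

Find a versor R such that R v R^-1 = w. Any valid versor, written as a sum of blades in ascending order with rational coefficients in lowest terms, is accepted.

Equal squares first: v^2 = w^2 = -26/9. Then v + w = 9964/9005*e1 - 85916/27015*e2 is a versor taking v to w, provided it is invertible.
Answer: 9964/9005*e1 - 85916/27015*e2


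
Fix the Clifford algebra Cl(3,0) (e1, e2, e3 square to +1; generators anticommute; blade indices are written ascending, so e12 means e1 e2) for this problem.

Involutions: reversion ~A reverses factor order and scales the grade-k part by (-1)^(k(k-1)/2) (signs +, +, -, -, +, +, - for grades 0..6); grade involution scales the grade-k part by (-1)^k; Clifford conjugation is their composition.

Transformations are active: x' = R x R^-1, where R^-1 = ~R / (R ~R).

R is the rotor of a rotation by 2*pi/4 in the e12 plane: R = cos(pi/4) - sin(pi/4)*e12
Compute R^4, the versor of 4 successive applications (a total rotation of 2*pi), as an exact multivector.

Half-angle bookkeeping: 4 applications in e12 add up to rotor phase 4*pi/4 = pi, so R^4 = cos(pi) - sin(pi)*e12.
cos(pi) = -1 and sin(pi) = 0, so R^4 = -1. The total rotation 2*pi is 1 full turn, so every vector returns to itself, yet the rotor is -1, on the OTHER sheet of the double cover (an odd number of 2*pi turns).
Answer: -1


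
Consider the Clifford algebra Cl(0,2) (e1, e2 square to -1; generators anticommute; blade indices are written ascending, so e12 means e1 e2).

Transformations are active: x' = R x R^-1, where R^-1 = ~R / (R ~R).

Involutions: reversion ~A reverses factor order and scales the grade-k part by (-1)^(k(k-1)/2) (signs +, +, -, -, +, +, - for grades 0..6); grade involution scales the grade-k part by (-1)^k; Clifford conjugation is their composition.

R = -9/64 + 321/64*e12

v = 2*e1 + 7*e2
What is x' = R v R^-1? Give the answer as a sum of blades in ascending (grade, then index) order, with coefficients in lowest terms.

~R = -9/64 - 321/64*e12, and R ~R = 51561/2048, so R^-1 = ~R / (51561/2048).
R v = -2265/64*e1 + 579/64*e2
Answer: -9193/5729*e1 - 40682/5729*e2


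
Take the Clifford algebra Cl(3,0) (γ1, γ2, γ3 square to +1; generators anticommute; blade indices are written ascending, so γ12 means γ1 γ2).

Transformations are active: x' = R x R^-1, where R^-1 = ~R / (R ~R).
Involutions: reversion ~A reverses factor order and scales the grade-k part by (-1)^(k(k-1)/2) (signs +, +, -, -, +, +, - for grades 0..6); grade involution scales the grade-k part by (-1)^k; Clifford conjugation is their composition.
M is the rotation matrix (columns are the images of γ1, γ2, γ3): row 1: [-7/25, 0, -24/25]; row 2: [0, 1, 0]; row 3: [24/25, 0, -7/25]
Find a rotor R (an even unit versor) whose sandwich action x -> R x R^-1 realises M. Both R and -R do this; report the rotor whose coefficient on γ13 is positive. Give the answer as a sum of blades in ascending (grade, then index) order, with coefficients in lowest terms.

Method: write R = a + b12*γ12 + b13*γ13 + b23*γ23 with a^2 + b12^2 + b13^2 + b23^2 = 1 (so R^-1 = ~R). Expanding the columns R e_j ~R gives tr M = 4a^2 - 1 and, from the antisymmetric part, M21 - M12 = -4a*b12, M13 - M31 = 4a*b13, M32 - M23 = -4a*b23.
Here tr M = 11/25, so a^2 = (1 + tr M)/4 = 9/25 and a = ±3/5. Taking a = 3/5: M21 - M12 = 0, M13 - M31 = -48/25, M32 - M23 = 0, giving b12 = 0, b13 = -4/5, b23 = 0, i.e. R = 3/5 - 4/5*γ13.
Its γ13 coefficient is negative, so report the other preimage -R.
Answer: -3/5 + 4/5*γ13. Sheet selection: the two-to-one cover makes ±R indistinguishable at the matrix level (trace 11/25), so uniqueness comes from the required sign on γ13.


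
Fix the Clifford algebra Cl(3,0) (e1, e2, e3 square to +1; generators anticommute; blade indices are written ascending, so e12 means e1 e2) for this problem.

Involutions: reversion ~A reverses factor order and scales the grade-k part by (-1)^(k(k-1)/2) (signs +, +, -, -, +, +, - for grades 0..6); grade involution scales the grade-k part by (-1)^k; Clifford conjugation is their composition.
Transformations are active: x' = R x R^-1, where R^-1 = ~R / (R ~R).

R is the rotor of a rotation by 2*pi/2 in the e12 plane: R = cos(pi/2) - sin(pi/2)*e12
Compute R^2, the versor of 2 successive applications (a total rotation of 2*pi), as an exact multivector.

The rotor phase is half the rotation angle and phases add under composition, so 2 steps in the e12 plane accumulate phase 2*(pi/2) = pi: R^2 = cos(pi) - sin(pi)*e12.
cos(pi) = -1 and sin(pi) = 0, so R^2 = -1. The total rotation 2*pi is 1 full turn, so every vector returns to itself, yet the rotor is -1, on the OTHER sheet of the double cover (an odd number of 2*pi turns).
Answer: -1


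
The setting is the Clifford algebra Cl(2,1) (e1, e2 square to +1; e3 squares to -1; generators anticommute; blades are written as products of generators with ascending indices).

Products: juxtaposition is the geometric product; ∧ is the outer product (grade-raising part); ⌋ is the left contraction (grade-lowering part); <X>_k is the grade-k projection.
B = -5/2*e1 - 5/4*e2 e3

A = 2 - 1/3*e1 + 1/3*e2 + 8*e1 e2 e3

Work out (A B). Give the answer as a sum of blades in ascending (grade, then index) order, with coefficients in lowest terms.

step 1: 5/6 - 15*e1 - 5/12*e3 + 5/6*e1 e2 - 45/2*e2 e3 + 5/12*e1 e2 e3
Answer: 5/6 - 15*e1 - 5/12*e3 + 5/6*e1 e2 - 45/2*e2 e3 + 5/12*e1 e2 e3


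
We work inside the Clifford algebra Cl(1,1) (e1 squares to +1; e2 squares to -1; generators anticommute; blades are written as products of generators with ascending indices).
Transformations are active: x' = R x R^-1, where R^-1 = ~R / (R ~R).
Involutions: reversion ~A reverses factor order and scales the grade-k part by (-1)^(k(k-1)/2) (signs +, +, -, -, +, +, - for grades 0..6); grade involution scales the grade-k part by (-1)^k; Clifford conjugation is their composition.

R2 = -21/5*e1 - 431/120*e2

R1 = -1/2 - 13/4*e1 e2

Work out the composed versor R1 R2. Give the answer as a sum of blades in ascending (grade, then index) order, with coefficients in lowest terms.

Distribute over the terms of R1 (each basis-blade product reordered to ascending indices, repeated generators contracted through their squares):
(-1/2) R2 = 21/10*e1 + 431/240*e2
(-13/4*e1 e2) R2 = -5603/480*e1 - 273/20*e2
Summing the partial products and collecting blades:
Answer: -919/96*e1 - 569/48*e2


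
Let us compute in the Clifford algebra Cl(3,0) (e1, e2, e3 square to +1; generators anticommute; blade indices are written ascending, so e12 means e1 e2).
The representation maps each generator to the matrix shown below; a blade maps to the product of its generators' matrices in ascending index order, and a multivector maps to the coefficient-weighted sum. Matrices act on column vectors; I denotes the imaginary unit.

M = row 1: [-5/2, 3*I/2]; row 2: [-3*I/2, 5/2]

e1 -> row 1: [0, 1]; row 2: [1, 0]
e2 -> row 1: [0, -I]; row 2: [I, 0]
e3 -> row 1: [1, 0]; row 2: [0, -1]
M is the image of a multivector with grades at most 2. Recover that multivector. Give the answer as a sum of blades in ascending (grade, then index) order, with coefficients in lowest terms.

Method: 1, rho(e1), rho(e2), rho(e3) form a trace-orthogonal basis of the 2x2 complex matrices (tr(X Y) = 2 if X = Y, else 0), so M = m0*1 + m1*rho(e1) + m2*rho(e2) + m3*rho(e3) with m0 = tr(M)/2 = 0, m1 = tr(M rho(e1))/2 = 0, m2 = tr(M rho(e2))/2 = -3/2, m3 = tr(M rho(e3))/2 = -5/2.
Multiplying table entries, the bivector images are rho(e12) = I*rho(e3), rho(e13) = -I*rho(e2), rho(e23) = I*rho(e1); with real blade coefficients the real parts of m0..m3 are the coefficients of 1, e1, e2, e3 and the imaginary parts give the bivectors (e23: Im m1, e13: -Im m2, e12: Im m3).
Answer: -3/2*e2 - 5/2*e3


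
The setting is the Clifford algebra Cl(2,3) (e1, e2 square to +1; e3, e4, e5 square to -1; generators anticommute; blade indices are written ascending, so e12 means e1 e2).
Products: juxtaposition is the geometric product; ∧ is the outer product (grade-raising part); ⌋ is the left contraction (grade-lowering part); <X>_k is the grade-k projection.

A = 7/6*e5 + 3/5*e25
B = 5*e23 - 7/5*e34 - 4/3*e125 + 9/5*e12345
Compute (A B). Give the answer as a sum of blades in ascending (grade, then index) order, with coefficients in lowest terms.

step 1: -4/5*e1 + 14/9*e12 + 3*e35 + 27/25*e134 + 35/6*e235 - 49/30*e345 - 21/10*e1234 - 21/25*e2345
Answer: -4/5*e1 + 14/9*e12 + 3*e35 + 27/25*e134 + 35/6*e235 - 49/30*e345 - 21/10*e1234 - 21/25*e2345


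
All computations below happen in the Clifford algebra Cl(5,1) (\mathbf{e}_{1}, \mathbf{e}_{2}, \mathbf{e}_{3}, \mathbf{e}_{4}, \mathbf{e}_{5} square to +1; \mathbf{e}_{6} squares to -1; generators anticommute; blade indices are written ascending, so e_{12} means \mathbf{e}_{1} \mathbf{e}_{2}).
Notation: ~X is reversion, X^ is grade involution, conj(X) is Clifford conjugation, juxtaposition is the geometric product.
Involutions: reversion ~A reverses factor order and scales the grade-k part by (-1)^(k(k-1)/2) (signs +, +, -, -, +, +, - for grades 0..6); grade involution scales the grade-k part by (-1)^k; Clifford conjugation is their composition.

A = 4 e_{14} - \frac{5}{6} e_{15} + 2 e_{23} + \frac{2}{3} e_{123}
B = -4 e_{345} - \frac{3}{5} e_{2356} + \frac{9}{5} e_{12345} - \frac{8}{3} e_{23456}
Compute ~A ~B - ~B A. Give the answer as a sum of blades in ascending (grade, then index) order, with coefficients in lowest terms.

first term: \frac{6}{5} e_{45} - \frac{6}{5} e_{56} + \frac{10}{3} e_{134} + 16 e_{135} + \frac{18}{5} e_{145} - \frac{2}{5} e_{156} + \frac{3}{2} e_{234} + \frac{36}{5} e_{235} - 8 e_{245} - \frac{16}{3} e_{456} - \frac{1}{2} e_{1236} - \frac{8}{3} e_{1245} - \frac{16}{9} e_{1456} + \frac{20}{9} e_{12346} + \frac{32}{3} e_{12356} + \frac{12}{5} e_{123456}
second term: -\frac{6}{5} e_{45} + \frac{6}{5} e_{56} + \frac{10}{3} e_{134} + 16 e_{135} - \frac{18}{5} e_{145} + \frac{2}{5} e_{156} - \frac{3}{2} e_{234} - \frac{36}{5} e_{235} - 8 e_{245} + \frac{16}{3} e_{456} - \frac{1}{2} e_{1236} + \frac{8}{3} e_{1245} - \frac{16}{9} e_{1456} + \frac{20}{9} e_{12346} + \frac{32}{3} e_{12356} - \frac{12}{5} e_{123456}
Answer: \frac{12}{5} e_{45} - \frac{12}{5} e_{56} + \frac{36}{5} e_{145} - \frac{4}{5} e_{156} + 3 e_{234} + \frac{72}{5} e_{235} - \frac{32}{3} e_{456} - \frac{16}{3} e_{1245} + \frac{24}{5} e_{123456}
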